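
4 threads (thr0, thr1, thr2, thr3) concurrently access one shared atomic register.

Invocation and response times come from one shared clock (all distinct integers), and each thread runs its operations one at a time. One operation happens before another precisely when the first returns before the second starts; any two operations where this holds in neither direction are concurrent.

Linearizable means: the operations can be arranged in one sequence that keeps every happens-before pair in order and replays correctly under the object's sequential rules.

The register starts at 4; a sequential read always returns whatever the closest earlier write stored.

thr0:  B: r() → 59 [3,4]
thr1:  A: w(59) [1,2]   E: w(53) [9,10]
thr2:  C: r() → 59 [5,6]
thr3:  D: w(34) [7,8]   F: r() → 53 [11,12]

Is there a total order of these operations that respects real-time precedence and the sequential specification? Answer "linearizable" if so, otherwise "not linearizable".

witness order: A, B, C, D, E, F
1. A w(59), leaving value 59
2. B r() → 59, leaving value 59
3. C r() → 59, leaving value 59
4. D w(34), leaving value 34
5. E w(53), leaving value 53
6. F r() → 53, leaving value 53

linearizable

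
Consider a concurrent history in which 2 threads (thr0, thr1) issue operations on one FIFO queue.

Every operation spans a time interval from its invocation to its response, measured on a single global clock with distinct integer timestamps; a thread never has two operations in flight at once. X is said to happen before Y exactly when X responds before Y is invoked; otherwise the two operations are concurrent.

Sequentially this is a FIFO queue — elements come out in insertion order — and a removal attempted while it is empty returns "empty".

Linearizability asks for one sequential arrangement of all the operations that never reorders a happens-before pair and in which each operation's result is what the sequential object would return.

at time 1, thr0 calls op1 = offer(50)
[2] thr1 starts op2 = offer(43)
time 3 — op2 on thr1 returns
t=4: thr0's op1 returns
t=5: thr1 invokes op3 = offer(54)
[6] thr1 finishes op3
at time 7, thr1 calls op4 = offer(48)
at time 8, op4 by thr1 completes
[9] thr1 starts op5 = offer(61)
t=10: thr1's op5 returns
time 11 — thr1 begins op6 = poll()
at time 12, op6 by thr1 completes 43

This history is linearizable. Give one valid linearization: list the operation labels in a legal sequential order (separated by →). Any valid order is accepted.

op2 → op1 → op3 → op4 → op5 → op6

1. op2 offer(43), leaving queue <43>
2. op1 offer(50), leaving queue <43,50>
3. op3 offer(54), leaving queue <43,50,54>
4. op4 offer(48), leaving queue <43,50,54,48>
5. op5 offer(61), leaving queue <43,50,54,48,61>
6. op6 poll() → 43, leaving queue <50,54,48,61>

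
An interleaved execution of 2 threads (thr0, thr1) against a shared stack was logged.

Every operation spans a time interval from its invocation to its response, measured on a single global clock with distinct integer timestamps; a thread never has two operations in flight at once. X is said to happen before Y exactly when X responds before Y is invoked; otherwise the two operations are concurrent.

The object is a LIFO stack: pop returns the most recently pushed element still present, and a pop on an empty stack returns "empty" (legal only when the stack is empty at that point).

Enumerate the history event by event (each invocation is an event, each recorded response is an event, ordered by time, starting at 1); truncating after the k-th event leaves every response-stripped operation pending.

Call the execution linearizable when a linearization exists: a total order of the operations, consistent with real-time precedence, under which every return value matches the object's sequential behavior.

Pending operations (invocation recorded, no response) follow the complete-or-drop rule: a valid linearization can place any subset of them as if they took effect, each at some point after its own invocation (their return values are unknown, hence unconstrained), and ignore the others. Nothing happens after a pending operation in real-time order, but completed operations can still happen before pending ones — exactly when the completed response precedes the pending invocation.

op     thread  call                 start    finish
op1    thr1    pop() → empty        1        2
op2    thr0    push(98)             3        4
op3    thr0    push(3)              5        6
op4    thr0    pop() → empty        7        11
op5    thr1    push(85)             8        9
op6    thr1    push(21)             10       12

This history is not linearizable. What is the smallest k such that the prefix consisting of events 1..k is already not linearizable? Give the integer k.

11

events 1..10 are linearizable; a witness order is op1, op2, op3, op4, op5:
1. op1 pop() → empty, leaving stack <>
2. op2 push(98), leaving stack <98>
3. op3 push(3), leaving stack <98,3>
4. op4 pop() (pending, included), leaving stack <98>
5. op5 push(85), leaving stack <98,85>
event 11 — op4's response, time 11 — after it, nothing linearizes
including or dropping the 1 pending operation (op6) in any combination fails
for example op1, op2, op3, op4, op5 (pending dropped) fails at step 4: op4 pop() → empty is not legal there
for example op1, op2, op3, op5, op4 (pending dropped) fails at step 5: op4 pop() → empty is not legal there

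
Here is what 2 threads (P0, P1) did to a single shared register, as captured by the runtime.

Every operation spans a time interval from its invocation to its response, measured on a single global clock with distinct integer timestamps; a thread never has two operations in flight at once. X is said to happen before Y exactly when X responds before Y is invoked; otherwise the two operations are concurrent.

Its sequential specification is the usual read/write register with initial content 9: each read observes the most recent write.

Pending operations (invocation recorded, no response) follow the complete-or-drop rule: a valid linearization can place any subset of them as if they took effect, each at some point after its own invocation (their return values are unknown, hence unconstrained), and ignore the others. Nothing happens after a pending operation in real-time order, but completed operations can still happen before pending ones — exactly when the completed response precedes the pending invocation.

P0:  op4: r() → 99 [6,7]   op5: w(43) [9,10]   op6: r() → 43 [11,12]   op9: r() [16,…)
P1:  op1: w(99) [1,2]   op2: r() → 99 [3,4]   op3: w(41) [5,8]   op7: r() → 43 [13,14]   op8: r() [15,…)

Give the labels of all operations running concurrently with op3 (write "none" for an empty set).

op3 spans [5,8]; an op avoiding the whole window 5..8 is ordered, any other is concurrent
op1 [1,2]: before
op2 [3,4]: before
op4 [6,7]: concurrent
op5 [9,10]: after
op6 [11,12]: after
op7 [13,14]: after
op8 [15,…): after
op9 [16,…): after

op4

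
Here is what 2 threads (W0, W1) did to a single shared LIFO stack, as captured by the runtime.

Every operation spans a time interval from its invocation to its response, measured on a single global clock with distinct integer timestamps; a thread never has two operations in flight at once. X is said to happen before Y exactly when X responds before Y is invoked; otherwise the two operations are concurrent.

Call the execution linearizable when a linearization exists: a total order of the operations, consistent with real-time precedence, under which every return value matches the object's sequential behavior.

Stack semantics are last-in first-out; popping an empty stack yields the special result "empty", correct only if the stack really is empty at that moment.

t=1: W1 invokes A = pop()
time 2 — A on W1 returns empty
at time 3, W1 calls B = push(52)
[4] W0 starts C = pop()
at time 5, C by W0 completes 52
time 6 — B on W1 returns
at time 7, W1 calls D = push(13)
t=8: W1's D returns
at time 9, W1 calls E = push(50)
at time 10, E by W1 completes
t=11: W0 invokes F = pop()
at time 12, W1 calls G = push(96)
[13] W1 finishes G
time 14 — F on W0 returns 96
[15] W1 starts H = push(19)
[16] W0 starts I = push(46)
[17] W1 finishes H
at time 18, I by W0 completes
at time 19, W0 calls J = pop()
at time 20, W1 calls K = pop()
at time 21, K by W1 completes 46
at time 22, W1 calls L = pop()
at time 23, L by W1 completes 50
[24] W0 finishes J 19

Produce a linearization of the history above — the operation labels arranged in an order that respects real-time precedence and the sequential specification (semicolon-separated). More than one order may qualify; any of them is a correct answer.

1. A pop() → empty, leaving stack <>
2. B push(52), leaving stack <52>
3. C pop() → 52, leaving stack <>
4. D push(13), leaving stack <13>
5. E push(50), leaving stack <13,50>
6. G push(96), leaving stack <13,50,96>
7. F pop() → 96, leaving stack <13,50>
8. H push(19), leaving stack <13,50,19>
9. I push(46), leaving stack <13,50,19,46>
10. K pop() → 46, leaving stack <13,50,19>
11. J pop() → 19, leaving stack <13,50>
12. L pop() → 50, leaving stack <13>

A; B; C; D; E; G; F; H; I; K; J; L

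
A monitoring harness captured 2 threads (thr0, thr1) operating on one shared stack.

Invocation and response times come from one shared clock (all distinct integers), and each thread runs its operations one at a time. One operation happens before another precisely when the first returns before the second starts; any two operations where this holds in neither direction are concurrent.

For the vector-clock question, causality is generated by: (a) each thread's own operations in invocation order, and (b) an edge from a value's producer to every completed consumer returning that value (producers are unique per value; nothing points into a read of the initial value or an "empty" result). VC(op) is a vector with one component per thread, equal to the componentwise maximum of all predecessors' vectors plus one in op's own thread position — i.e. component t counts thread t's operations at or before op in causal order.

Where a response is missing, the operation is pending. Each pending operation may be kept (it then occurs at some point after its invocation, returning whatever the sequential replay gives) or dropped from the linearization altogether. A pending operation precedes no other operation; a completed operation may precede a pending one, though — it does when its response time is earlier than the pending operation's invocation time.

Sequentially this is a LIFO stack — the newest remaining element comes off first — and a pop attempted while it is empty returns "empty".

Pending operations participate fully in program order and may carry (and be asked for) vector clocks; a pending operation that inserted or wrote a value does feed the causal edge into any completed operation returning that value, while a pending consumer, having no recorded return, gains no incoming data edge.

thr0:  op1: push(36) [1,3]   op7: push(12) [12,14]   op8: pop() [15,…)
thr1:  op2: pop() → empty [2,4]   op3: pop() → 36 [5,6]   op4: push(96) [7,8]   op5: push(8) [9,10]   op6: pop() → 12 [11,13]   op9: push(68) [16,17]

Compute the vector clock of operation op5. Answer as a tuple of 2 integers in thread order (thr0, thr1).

(1, 4)

VC(op2, invoked at 2): no causal predecessors; +1 on thr1 → (0, 1)
VC(op1, invoked at 1): no causal predecessors; +1 on thr0 → (1, 0)
op7 (invocation 12): componentwise max over VC(op1)=(1, 0), +1 at thr0, giving (2, 0)
op3 (invocation 5): componentwise max over VC(op1)=(1, 0), VC(op2)=(0, 1), +1 at thr1, giving (1, 2)
op8 (invocation 15): componentwise max over VC(op7)=(2, 0), +1 at thr0, giving (3, 0)
op4 (invocation 7): componentwise max over VC(op3)=(1, 2), +1 at thr1, giving (1, 3)
op5 (invocation 9): componentwise max over VC(op4)=(1, 3), +1 at thr1, giving (1, 4)
op6 (invocation 11): componentwise max over VC(op5)=(1, 4), VC(op7)=(2, 0), +1 at thr1, giving (2, 5)
op9 (invocation 16): componentwise max over VC(op6)=(2, 5), +1 at thr1, giving (2, 6)
target: VC(op5) = (1, 4)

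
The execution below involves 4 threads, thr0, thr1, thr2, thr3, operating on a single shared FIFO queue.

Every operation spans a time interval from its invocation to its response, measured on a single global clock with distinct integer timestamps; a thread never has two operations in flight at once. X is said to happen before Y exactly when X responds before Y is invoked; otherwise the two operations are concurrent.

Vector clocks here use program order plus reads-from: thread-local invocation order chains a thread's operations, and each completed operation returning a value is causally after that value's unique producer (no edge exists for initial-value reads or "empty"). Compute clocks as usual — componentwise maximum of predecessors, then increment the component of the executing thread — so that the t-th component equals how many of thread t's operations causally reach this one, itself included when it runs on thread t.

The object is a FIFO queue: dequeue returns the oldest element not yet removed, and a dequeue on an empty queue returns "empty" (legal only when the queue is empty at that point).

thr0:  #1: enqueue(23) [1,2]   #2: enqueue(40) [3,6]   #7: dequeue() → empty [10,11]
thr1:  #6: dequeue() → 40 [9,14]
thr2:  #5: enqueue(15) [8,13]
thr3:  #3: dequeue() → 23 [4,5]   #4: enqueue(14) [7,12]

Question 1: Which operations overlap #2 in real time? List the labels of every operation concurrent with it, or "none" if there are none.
#2 runs from 3 to 6; window-overlapping ops are concurrent
#1 [1,2]: before
#3 [4,5]: concurrent
#4 [7,12]: after
#5 [8,13]: after
#6 [9,14]: after
#7 [10,11]: after

#3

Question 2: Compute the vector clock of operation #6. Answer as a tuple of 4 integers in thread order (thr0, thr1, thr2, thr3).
VC(#5, invoked at 8): no causal predecessors; +1 on thr2 → (0, 0, 1, 0)
VC(#1, invoked at 1): no causal predecessors; +1 on thr0 → (1, 0, 0, 0)
#3 (invocation 4): componentwise max over VC(#1)=(1, 0, 0, 0), +1 at thr3, giving (1, 0, 0, 1)
#2 (invocation 3): componentwise max over VC(#1)=(1, 0, 0, 0), +1 at thr0, giving (2, 0, 0, 0)
#4 (invocation 7): componentwise max over VC(#3)=(1, 0, 0, 1), +1 at thr3, giving (1, 0, 0, 2)
#6 (invocation 9): componentwise max over VC(#2)=(2, 0, 0, 0), +1 at thr1, giving (2, 1, 0, 0)
#7 (invocation 10): componentwise max over VC(#2)=(2, 0, 0, 0), +1 at thr0, giving (3, 0, 0, 0)
target: VC(#6) = (2, 1, 0, 0)

(2, 1, 0, 0)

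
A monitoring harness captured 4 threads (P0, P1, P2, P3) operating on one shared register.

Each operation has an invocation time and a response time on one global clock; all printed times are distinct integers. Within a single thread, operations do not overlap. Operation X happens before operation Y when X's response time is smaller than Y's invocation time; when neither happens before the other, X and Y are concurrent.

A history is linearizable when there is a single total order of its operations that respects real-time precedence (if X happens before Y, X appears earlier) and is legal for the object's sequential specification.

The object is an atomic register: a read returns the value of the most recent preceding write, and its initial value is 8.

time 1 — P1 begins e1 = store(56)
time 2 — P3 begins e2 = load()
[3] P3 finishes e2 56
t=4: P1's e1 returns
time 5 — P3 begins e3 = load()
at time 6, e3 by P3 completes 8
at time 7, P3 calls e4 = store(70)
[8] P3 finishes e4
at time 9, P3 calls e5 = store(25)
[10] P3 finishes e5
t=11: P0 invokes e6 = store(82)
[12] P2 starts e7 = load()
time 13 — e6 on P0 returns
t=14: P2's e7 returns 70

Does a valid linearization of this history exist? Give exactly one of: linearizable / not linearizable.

not linearizable

events 1..5 are fine; event 6 — the response of e3 at time 6 — makes the prefix non-linearizable
3 completed operations, 2 real-time-consistent orders — every register replay fails
one such order, e1, e2, e3, breaks at step 3 where e3 load() → 8 is illegal
one such order, e2, e1, e3, breaks at step 1 where e2 load() → 56 is illegal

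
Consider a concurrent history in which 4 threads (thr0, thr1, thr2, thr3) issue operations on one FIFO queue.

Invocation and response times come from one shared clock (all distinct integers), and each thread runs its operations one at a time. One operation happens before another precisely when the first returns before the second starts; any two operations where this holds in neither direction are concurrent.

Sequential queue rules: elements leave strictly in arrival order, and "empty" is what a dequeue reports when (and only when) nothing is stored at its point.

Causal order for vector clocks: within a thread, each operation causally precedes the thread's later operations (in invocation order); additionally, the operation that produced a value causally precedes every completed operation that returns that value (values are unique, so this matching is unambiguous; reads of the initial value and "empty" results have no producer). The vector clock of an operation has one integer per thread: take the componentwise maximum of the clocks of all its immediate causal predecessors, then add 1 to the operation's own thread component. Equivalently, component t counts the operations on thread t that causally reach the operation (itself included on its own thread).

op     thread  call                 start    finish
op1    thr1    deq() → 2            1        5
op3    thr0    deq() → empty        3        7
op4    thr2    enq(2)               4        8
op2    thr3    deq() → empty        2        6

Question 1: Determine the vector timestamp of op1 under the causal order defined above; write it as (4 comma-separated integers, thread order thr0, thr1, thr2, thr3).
op2 (invocation 2): nothing precedes it; thr3's component alone gives (0, 0, 0, 1)
op4 (invocation 4): nothing precedes it; thr2's component alone gives (0, 0, 1, 0)
op3 (invocation 3): nothing precedes it; thr0's component alone gives (1, 0, 0, 0)
op1 (invocation 1): componentwise max over VC(op4)=(0, 0, 1, 0), +1 at thr1, giving (0, 1, 1, 0)
target: VC(op1) = (0, 1, 1, 0)

(0, 1, 1, 0)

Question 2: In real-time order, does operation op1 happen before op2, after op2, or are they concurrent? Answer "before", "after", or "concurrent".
op1 spans [1,5], op2 spans [2,6]
the intervals overlap in both directions

concurrent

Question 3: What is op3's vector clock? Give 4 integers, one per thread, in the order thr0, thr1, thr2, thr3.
root op op2, invoked 2: fresh clock plus thr3's own tick → (0, 0, 0, 1)
root op op4, invoked 4: fresh clock plus thr2's own tick → (0, 0, 1, 0)
root op op3, invoked 3: fresh clock plus thr0's own tick → (1, 0, 0, 0)
VC(op1, invoked at 1): max of VC(op4)=(0, 0, 1, 0), then +1 on thread thr1 → (0, 1, 1, 0)
target: VC(op3) = (1, 0, 0, 0)

(1, 0, 0, 0)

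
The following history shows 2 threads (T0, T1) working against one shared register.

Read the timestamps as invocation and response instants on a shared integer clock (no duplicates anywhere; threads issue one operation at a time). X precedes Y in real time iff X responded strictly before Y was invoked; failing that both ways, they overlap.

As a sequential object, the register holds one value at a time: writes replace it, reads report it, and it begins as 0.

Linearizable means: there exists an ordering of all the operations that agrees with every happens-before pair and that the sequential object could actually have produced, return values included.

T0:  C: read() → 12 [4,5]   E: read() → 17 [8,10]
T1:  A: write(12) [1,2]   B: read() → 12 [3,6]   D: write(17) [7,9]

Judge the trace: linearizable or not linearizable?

linearizable

witness order: A, B, C, D, E
after step 1 (A write(12)): value 12
after step 2 (B read() → 12): value 12
after step 3 (C read() → 12): value 12
after step 4 (D write(17)): value 17
after step 5 (E read() → 17): value 17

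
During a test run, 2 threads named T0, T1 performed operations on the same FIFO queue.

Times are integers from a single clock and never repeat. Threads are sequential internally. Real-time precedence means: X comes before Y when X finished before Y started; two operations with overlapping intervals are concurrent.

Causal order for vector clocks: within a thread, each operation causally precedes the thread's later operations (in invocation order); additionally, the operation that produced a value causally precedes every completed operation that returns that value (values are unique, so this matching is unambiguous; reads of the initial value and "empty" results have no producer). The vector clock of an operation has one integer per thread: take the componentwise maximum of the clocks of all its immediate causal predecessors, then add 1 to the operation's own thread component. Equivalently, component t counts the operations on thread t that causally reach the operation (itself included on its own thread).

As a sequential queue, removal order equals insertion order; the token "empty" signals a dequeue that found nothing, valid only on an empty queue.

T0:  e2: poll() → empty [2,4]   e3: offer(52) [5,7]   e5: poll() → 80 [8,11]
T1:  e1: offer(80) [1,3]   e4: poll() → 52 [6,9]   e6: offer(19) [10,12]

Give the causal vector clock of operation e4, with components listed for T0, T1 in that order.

(2, 2)

e1, invoked 1, has no incoming edges; only T1's bump applies → (0, 1)
e2, invoked 2, has no incoming edges; only T0's bump applies → (1, 0)
VC(e3, invoked at 5): max of VC(e2)=(1, 0), then +1 on thread T0 → (2, 0)
VC(e4, invoked at 6): max of VC(e1)=(0, 1), VC(e3)=(2, 0), then +1 on thread T1 → (2, 2)
VC(e5, invoked at 8): max of VC(e1)=(0, 1), VC(e3)=(2, 0), then +1 on thread T0 → (3, 1)
VC(e6, invoked at 10): max of VC(e4)=(2, 2), then +1 on thread T1 → (2, 3)
target: VC(e4) = (2, 2)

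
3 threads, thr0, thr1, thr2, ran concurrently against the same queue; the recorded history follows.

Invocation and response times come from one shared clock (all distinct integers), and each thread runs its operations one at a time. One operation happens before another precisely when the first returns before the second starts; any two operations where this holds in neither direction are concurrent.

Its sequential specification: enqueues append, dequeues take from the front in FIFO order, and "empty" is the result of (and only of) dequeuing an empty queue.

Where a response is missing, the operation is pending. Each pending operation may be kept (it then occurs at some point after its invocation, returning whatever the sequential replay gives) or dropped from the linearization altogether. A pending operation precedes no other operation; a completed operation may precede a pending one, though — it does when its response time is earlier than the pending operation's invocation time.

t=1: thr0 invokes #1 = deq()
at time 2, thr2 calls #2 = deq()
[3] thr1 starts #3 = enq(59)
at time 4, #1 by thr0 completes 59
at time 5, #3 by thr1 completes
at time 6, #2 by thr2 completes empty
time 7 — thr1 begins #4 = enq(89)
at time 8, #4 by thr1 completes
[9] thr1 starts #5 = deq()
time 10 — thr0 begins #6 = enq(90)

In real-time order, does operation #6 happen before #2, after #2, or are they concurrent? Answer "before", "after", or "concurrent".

after

#6 spans [10,…), #2 spans [2,6]
resp(#2)=6 < inv(#6)=10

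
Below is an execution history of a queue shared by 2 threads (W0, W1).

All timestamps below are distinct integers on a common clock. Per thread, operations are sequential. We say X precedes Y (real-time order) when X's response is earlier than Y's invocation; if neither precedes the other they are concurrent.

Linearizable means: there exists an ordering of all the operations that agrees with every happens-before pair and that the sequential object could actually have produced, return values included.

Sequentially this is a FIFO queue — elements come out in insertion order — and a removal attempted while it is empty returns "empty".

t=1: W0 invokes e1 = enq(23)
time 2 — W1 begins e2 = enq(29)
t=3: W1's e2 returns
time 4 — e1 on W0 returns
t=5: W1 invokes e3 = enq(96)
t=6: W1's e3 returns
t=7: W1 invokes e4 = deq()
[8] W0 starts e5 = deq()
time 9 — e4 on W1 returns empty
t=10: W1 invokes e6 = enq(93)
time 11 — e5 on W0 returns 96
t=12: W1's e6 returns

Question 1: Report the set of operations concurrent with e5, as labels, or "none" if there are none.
Answer: e4, e6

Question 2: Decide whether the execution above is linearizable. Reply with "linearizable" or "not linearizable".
not linearizable

the violation lands at event 9, e4's response at time 9: events 1..8 linearize, events 1..9 do not
the 4 completed operations admit 2 real-time orders; each fails the queue replay
including or dropping the 1 pending operation (e5) in any combination fails
e.g. e1, e2, e3, e4 (pending dropped): illegal at step 4, since e4 deq() → empty cannot apply there
e.g. e2, e1, e3, e4 (pending dropped): illegal at step 4, since e4 deq() → empty cannot apply there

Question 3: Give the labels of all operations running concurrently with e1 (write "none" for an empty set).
Answer: e2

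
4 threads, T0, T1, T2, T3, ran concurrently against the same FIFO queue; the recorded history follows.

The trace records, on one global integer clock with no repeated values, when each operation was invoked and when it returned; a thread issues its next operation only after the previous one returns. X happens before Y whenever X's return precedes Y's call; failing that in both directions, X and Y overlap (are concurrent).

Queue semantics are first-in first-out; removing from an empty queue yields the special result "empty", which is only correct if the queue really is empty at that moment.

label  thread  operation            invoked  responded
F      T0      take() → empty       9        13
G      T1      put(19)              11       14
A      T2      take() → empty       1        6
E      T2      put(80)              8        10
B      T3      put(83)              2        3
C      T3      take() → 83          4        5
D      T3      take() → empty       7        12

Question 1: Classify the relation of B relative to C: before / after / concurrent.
B spans [2,3], C spans [4,5]
resp(B)=3 < inv(C)=4

before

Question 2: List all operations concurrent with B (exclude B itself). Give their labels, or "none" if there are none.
B spans [2,3]: anything still running between times 2 and 3 counts as concurrent
A [1,6]: concurrent
C [4,5]: after
D [7,12]: after
E [8,10]: after
F [9,13]: after
G [11,14]: after

A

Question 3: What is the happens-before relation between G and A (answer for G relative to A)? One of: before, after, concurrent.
G spans [11,14], A spans [1,6]
resp(A)=6 < inv(G)=11

after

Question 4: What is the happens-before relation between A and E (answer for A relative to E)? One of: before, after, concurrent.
A spans [1,6], E spans [8,10]
resp(A)=6 < inv(E)=8

before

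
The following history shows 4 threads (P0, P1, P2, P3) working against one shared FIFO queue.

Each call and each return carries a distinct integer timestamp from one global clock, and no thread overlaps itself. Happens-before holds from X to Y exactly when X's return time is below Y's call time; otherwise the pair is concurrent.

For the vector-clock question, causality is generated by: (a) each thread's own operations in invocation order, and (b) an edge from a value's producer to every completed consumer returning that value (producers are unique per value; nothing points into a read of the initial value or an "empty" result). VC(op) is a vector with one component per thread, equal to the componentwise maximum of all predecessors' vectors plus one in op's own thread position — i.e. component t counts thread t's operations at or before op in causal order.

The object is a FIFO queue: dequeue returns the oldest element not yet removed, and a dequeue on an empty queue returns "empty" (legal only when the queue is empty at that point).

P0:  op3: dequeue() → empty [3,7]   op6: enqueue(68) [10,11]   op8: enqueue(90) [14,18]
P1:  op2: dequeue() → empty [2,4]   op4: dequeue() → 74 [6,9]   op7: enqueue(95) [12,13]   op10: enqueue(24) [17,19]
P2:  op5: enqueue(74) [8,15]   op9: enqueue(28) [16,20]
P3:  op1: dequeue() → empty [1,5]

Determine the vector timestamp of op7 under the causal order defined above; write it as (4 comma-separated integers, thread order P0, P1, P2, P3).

VC(op1, invoked at 1): no causal predecessors; +1 on P3 → (0, 0, 0, 1)
VC(op5, invoked at 8): no causal predecessors; +1 on P2 → (0, 0, 1, 0)
VC(op2, invoked at 2): no causal predecessors; +1 on P1 → (0, 1, 0, 0)
VC(op3, invoked at 3): no causal predecessors; +1 on P0 → (1, 0, 0, 0)
op9 (invocation 16): componentwise max over VC(op5)=(0, 0, 1, 0), +1 at P2, giving (0, 0, 2, 0)
op6 (invocation 10): componentwise max over VC(op3)=(1, 0, 0, 0), +1 at P0, giving (2, 0, 0, 0)
op4 (invocation 6): componentwise max over VC(op2)=(0, 1, 0, 0), VC(op5)=(0, 0, 1, 0), +1 at P1, giving (0, 2, 1, 0)
op8 (invocation 14): componentwise max over VC(op6)=(2, 0, 0, 0), +1 at P0, giving (3, 0, 0, 0)
op7 (invocation 12): componentwise max over VC(op4)=(0, 2, 1, 0), +1 at P1, giving (0, 3, 1, 0)
op10 (invocation 17): componentwise max over VC(op7)=(0, 3, 1, 0), +1 at P1, giving (0, 4, 1, 0)
target: VC(op7) = (0, 3, 1, 0)

(0, 3, 1, 0)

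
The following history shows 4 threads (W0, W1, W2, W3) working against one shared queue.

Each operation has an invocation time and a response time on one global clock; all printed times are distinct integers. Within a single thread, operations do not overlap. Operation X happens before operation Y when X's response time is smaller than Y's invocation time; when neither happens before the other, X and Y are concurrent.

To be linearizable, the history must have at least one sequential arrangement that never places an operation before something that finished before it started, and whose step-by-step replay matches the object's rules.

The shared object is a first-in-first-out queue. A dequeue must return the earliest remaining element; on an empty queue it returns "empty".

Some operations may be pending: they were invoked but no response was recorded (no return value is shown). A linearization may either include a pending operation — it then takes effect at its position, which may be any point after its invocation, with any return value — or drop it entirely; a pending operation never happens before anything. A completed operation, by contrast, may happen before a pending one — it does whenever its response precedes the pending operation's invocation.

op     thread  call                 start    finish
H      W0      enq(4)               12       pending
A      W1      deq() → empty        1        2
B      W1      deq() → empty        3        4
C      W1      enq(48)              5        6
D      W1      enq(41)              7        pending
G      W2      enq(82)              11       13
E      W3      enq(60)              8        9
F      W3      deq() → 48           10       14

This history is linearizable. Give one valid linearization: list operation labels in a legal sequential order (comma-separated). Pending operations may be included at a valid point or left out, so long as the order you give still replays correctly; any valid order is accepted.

A, B, C, D, E, F, G

after step 1 (A deq() → empty): queue <>
after step 2 (B deq() → empty): queue <>
after step 3 (C enq(48)): queue <48>
after step 4 (D enq(41) (pending, included)): queue <48,41>
after step 5 (E enq(60)): queue <48,41,60>
after step 6 (F deq() → 48): queue <41,60>
after step 7 (G enq(82)): queue <41,60,82>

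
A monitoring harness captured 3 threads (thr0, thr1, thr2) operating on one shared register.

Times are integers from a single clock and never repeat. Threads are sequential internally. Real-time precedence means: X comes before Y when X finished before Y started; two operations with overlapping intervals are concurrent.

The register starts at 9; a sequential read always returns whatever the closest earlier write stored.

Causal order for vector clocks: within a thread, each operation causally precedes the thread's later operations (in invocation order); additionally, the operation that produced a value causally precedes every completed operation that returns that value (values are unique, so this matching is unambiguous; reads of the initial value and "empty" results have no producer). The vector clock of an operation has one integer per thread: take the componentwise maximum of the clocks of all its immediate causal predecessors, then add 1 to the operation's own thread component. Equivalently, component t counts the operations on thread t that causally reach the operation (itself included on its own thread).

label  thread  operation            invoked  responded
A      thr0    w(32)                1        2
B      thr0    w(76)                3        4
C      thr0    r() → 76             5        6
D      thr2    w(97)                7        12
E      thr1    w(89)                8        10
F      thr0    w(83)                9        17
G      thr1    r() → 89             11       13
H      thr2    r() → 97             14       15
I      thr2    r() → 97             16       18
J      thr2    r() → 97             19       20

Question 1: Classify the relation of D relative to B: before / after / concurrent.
after

D spans [7,12], B spans [3,4]
resp(B)=4 < inv(D)=7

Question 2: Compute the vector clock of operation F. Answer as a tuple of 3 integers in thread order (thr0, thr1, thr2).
(4, 0, 0)

no predecessors for D (invoked 7): thr2 increments from zero → (0, 0, 1)
no predecessors for E (invoked 8): thr1 increments from zero → (0, 1, 0)
no predecessors for A (invoked 1): thr0 increments from zero → (1, 0, 0)
H (invocation 14): componentwise max over VC(D)=(0, 0, 1), +1 at thr2, giving (0, 0, 2)
G (invocation 11): componentwise max over VC(E)=(0, 1, 0), +1 at thr1, giving (0, 2, 0)
B (invocation 3): componentwise max over VC(A)=(1, 0, 0), +1 at thr0, giving (2, 0, 0)
I (invocation 16): componentwise max over VC(D)=(0, 0, 1), VC(H)=(0, 0, 2), +1 at thr2, giving (0, 0, 3)
C (invocation 5): componentwise max over VC(B)=(2, 0, 0), +1 at thr0, giving (3, 0, 0)
J (invocation 19): componentwise max over VC(D)=(0, 0, 1), VC(I)=(0, 0, 3), +1 at thr2, giving (0, 0, 4)
F (invocation 9): componentwise max over VC(C)=(3, 0, 0), +1 at thr0, giving (4, 0, 0)
target: VC(F) = (4, 0, 0)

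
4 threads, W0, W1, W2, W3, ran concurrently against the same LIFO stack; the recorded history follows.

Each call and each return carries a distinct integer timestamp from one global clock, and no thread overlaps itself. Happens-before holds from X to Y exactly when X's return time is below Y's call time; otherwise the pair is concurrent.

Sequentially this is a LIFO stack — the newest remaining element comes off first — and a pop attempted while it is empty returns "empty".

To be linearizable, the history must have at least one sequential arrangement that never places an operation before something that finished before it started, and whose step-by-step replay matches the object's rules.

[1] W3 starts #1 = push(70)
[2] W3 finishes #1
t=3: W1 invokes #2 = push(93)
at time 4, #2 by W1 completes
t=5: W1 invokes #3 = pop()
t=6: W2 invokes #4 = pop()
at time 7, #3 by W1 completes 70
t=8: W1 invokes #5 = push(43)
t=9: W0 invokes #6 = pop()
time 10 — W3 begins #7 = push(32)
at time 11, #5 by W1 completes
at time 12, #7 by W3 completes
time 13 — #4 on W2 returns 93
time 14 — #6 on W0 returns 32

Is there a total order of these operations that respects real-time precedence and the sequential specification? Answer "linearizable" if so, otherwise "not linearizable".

linearizable

witness order: #1, #2, #4, #3, #5, #7, #6
after step 1 (#1 push(70)): stack <70>
after step 2 (#2 push(93)): stack <70,93>
after step 3 (#4 pop() → 93): stack <70>
after step 4 (#3 pop() → 70): stack <>
after step 5 (#5 push(43)): stack <43>
after step 6 (#7 push(32)): stack <43,32>
after step 7 (#6 pop() → 32): stack <43>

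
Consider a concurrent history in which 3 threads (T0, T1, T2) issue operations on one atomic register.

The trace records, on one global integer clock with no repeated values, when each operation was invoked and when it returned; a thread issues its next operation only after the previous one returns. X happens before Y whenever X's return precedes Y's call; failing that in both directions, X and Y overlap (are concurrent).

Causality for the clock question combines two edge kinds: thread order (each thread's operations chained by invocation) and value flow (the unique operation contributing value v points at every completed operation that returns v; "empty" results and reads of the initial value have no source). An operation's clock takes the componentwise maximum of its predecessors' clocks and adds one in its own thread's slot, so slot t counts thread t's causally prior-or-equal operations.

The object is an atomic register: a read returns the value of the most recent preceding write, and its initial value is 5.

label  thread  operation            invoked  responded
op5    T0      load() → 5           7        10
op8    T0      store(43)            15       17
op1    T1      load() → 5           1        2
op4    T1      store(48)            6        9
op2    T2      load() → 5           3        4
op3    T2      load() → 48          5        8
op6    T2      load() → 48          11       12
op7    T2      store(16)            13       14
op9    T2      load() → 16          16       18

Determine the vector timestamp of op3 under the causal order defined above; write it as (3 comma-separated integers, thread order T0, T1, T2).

op2 (invocation 3): nothing precedes it; T2's component alone gives (0, 0, 1)
op1 (invocation 1): nothing precedes it; T1's component alone gives (0, 1, 0)
op5 (invocation 7): nothing precedes it; T0's component alone gives (1, 0, 0)
VC(op4, invoked at 6): max of VC(op1)=(0, 1, 0), then +1 on thread T1 → (0, 2, 0)
VC(op8, invoked at 15): max of VC(op5)=(1, 0, 0), then +1 on thread T0 → (2, 0, 0)
VC(op3, invoked at 5): max of VC(op2)=(0, 0, 1), VC(op4)=(0, 2, 0), then +1 on thread T2 → (0, 2, 2)
VC(op6, invoked at 11): max of VC(op3)=(0, 2, 2), VC(op4)=(0, 2, 0), then +1 on thread T2 → (0, 2, 3)
VC(op7, invoked at 13): max of VC(op6)=(0, 2, 3), then +1 on thread T2 → (0, 2, 4)
VC(op9, invoked at 16): max of VC(op7)=(0, 2, 4), then +1 on thread T2 → (0, 2, 5)
target: VC(op3) = (0, 2, 2)

(0, 2, 2)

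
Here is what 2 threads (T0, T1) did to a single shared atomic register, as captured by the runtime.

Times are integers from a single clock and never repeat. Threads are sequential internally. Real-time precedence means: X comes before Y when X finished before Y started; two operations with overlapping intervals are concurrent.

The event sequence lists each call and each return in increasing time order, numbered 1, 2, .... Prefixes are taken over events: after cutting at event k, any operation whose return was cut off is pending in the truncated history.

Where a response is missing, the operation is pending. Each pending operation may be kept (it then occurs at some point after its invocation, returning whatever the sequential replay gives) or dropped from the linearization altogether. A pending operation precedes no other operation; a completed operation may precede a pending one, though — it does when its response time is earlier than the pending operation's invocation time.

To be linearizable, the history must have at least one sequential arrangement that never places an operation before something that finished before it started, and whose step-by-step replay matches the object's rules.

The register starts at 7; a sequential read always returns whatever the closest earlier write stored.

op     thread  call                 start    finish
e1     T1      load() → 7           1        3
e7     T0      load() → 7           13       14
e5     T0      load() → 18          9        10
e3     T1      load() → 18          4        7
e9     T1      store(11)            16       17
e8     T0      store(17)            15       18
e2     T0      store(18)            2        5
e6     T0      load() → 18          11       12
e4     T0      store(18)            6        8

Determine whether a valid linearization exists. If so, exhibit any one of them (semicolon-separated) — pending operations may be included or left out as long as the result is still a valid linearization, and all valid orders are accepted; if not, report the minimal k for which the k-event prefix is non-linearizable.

not linearizable — minimal violating prefix: 14 events

events 1..13 are fine; event 14 — the response of e7 at time 14 — makes the prefix non-linearizable
the 7 completed operations admit 5 real-time orders; each fails the atomic register replay
for example e1, e2, e3, e4, e5, e6, e7 fails at step 7: e7 load() → 7 is not legal there
for example e1, e2, e4, e3, e5, e6, e7 fails at step 7: e7 load() → 7 is not legal there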